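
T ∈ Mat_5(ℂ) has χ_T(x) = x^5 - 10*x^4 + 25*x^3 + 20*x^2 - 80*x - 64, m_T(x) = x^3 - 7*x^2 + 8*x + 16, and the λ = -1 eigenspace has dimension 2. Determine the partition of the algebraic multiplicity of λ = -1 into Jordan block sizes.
Block sizes for λ = -1: [1, 1]

Step 1 — from the characteristic polynomial, algebraic multiplicity of λ = -1 is 2. From dim ker(T − (-1)·I) = 2, there are exactly 2 Jordan blocks for λ = -1.
Step 2 — from the minimal polynomial, the factor (x + 1) tells us the largest block for λ = -1 has size 1.
Step 3 — with total size 2, 2 blocks, and largest block 1, the block sizes (in nonincreasing order) are [1, 1].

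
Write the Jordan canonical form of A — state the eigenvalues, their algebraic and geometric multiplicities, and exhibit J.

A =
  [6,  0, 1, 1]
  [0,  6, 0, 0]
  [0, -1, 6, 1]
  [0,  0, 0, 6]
J_3(6) ⊕ J_1(6)

The characteristic polynomial is
  det(x·I − A) = x^4 - 24*x^3 + 216*x^2 - 864*x + 1296 = (x - 6)^4

Eigenvalues and multiplicities (the geometric multiplicity of λ is n − rank(A − λI), which equals the number of Jordan blocks for λ):
  λ = 6: algebraic multiplicity = 4, geometric multiplicity = 2

Determining the block sizes for each eigenvalue:
  λ = 6: with am = 4 and gm = 2, the partition is not yet determined (e.g. several partitions of 4 into 2 parts exist). Let N = A − (6)·I. Computing rank(N^1) = 2, rank(N^2) = 1, rank(N^3) = 0; the number of blocks of size ≥ j is rank(N^{j−1}) − rank(N^j), giving [2, 1, 1]. So we have 1 block(s) of size 3, 1 block(s) of size 1 → block sizes [3, 1]

Assembling the blocks gives a Jordan form
J =
  [6, 1, 0, 0]
  [0, 6, 1, 0]
  [0, 0, 6, 0]
  [0, 0, 0, 6]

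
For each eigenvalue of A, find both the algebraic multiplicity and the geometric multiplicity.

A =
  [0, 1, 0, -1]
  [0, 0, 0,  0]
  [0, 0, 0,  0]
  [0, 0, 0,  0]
λ = 0: alg = 4, geom = 3

Step 1 — factor the characteristic polynomial to read off the algebraic multiplicities:
  χ_A(x) = x^4

Step 2 — compute geometric multiplicities via the rank-nullity identity g(λ) = n − rank(A − λI):
  rank(A − (0)·I) = 1, so dim ker(A − (0)·I) = n − 1 = 3

Summary:
  λ = 0: algebraic multiplicity = 4, geometric multiplicity = 3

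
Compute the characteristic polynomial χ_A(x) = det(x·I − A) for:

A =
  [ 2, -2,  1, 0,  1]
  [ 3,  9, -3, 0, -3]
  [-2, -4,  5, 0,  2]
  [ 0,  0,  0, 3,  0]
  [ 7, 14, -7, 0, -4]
x^5 - 15*x^4 + 90*x^3 - 270*x^2 + 405*x - 243

Expanding det(x·I − A) (e.g. by cofactor expansion or by noting that A is similar to its Jordan form J, which has the same characteristic polynomial as A) gives
  χ_A(x) = x^5 - 15*x^4 + 90*x^3 - 270*x^2 + 405*x - 243
which factors as (x - 3)^5. The eigenvalues (with algebraic multiplicities) are λ = 3 with multiplicity 5.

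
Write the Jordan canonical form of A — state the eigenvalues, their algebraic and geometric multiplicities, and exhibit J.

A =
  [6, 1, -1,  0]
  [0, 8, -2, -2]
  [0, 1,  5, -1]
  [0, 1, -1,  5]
J_3(6) ⊕ J_1(6)

The characteristic polynomial is
  det(x·I − A) = x^4 - 24*x^3 + 216*x^2 - 864*x + 1296 = (x - 6)^4

Eigenvalues and multiplicities (the geometric multiplicity of λ is n − rank(A − λI), which equals the number of Jordan blocks for λ):
  λ = 6: algebraic multiplicity = 4, geometric multiplicity = 2

Determining the block sizes for each eigenvalue:
  λ = 6: with am = 4 and gm = 2, the partition is not yet determined (e.g. several partitions of 4 into 2 parts exist). Let N = A − (6)·I. Computing rank(N^1) = 2, rank(N^2) = 1, rank(N^3) = 0; the number of blocks of size ≥ j is rank(N^{j−1}) − rank(N^j), giving [2, 1, 1]. So we have 1 block(s) of size 3, 1 block(s) of size 1 → block sizes [3, 1]

Assembling the blocks gives a Jordan form
J =
  [6, 1, 0, 0]
  [0, 6, 1, 0]
  [0, 0, 6, 0]
  [0, 0, 0, 6]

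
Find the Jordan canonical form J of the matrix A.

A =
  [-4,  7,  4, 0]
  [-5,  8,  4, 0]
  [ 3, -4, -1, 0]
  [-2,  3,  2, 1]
J_3(1) ⊕ J_1(1)

The characteristic polynomial is
  det(x·I − A) = x^4 - 4*x^3 + 6*x^2 - 4*x + 1 = (x - 1)^4

Eigenvalues and multiplicities (the geometric multiplicity of λ is n − rank(A − λI), which equals the number of Jordan blocks for λ):
  λ = 1: algebraic multiplicity = 4, geometric multiplicity = 2

Determining the block sizes for each eigenvalue:
  λ = 1: with am = 4 and gm = 2, the partition is not yet determined (e.g. several partitions of 4 into 2 parts exist). Let N = A − (1)·I. Computing rank(N^1) = 2, rank(N^2) = 1, rank(N^3) = 0; the number of blocks of size ≥ j is rank(N^{j−1}) − rank(N^j), giving [2, 1, 1]. So we have 1 block(s) of size 3, 1 block(s) of size 1 → block sizes [3, 1]

Assembling the blocks gives a Jordan form
J =
  [1, 1, 0, 0]
  [0, 1, 1, 0]
  [0, 0, 1, 0]
  [0, 0, 0, 1]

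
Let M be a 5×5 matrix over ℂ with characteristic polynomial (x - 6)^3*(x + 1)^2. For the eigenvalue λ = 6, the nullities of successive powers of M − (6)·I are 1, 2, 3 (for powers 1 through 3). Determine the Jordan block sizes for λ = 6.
Block sizes for λ = 6: [3]

From the dimensions of kernels of powers, the number of Jordan blocks of size at least j is d_j − d_{j−1} where d_j = dim ker(N^j) (with d_0 = 0). Computing the differences gives [1, 1, 1].
The number of blocks of size exactly k is (#blocks of size ≥ k) − (#blocks of size ≥ k + 1), so the partition is: 1 block(s) of size 3.
In nonincreasing order the block sizes are [3].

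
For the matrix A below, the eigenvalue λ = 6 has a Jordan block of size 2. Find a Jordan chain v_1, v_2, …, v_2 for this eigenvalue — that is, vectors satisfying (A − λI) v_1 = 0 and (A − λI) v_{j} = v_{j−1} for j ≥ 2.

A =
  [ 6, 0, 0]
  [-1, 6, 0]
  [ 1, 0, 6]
A Jordan chain for λ = 6 of length 2:
v_1 = (0, -1, 1)ᵀ
v_2 = (1, 0, 0)ᵀ

Let N = A − (6)·I. We want v_2 with N^2 v_2 = 0 but N^1 v_2 ≠ 0; then v_{j-1} := N · v_j for j = 2, …, 2.

Pick v_2 = (1, 0, 0)ᵀ.
Then v_1 = N · v_2 = (0, -1, 1)ᵀ.

Sanity check: (A − (6)·I) v_1 = (0, 0, 0)ᵀ = 0. ✓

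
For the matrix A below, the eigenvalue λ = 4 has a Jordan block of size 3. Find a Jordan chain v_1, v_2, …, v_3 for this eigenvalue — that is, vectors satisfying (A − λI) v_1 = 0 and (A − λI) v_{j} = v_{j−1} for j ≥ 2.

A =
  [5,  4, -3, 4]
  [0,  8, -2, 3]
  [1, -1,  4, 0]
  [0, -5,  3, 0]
A Jordan chain for λ = 4 of length 3:
v_1 = (-3, -3, 3, 6)ᵀ
v_2 = (7, 4, 2, -5)ᵀ
v_3 = (3, 1, 0, 0)ᵀ

Let N = A − (4)·I. We want v_3 with N^3 v_3 = 0 but N^2 v_3 ≠ 0; then v_{j-1} := N · v_j for j = 3, …, 2.

Pick v_3 = (3, 1, 0, 0)ᵀ.
Then v_2 = N · v_3 = (7, 4, 2, -5)ᵀ.
Then v_1 = N · v_2 = (-3, -3, 3, 6)ᵀ.

Sanity check: (A − (4)·I) v_1 = (0, 0, 0, 0)ᵀ = 0. ✓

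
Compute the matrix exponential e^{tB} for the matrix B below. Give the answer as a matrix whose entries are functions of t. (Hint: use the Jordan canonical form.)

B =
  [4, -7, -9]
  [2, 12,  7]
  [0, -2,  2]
e^{tB} =
  [-5*t^2*exp(6*t) - 2*t*exp(6*t) + exp(6*t), -5*t^2*exp(6*t) - 7*t*exp(6*t), 5*t^2*exp(6*t)/2 - 9*t*exp(6*t)]
  [4*t^2*exp(6*t) + 2*t*exp(6*t), 4*t^2*exp(6*t) + 6*t*exp(6*t) + exp(6*t), -2*t^2*exp(6*t) + 7*t*exp(6*t)]
  [-2*t^2*exp(6*t), -2*t^2*exp(6*t) - 2*t*exp(6*t), t^2*exp(6*t) - 4*t*exp(6*t) + exp(6*t)]

Strategy: write B = P · J · P⁻¹ where J is a Jordan canonical form, so e^{tB} = P · e^{tJ} · P⁻¹, and e^{tJ} can be computed block-by-block.

B has Jordan form
J =
  [6, 1, 0]
  [0, 6, 1]
  [0, 0, 6]
(up to reordering of blocks).

Per-block formulas:
  For a 3×3 Jordan block J_3(6): exp(t · J_3(6)) = e^(6t)·(I + t·N + (t^2/2)·N^2), where N is the 3×3 nilpotent shift.

After assembling e^{tJ} and conjugating by P, we get:

e^{tB} =
  [-5*t^2*exp(6*t) - 2*t*exp(6*t) + exp(6*t), -5*t^2*exp(6*t) - 7*t*exp(6*t), 5*t^2*exp(6*t)/2 - 9*t*exp(6*t)]
  [4*t^2*exp(6*t) + 2*t*exp(6*t), 4*t^2*exp(6*t) + 6*t*exp(6*t) + exp(6*t), -2*t^2*exp(6*t) + 7*t*exp(6*t)]
  [-2*t^2*exp(6*t), -2*t^2*exp(6*t) - 2*t*exp(6*t), t^2*exp(6*t) - 4*t*exp(6*t) + exp(6*t)]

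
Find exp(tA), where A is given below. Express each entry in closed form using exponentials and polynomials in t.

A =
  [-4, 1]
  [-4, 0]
e^{tA} =
  [-2*t*exp(-2*t) + exp(-2*t), t*exp(-2*t)]
  [-4*t*exp(-2*t), 2*t*exp(-2*t) + exp(-2*t)]

Strategy: write A = P · J · P⁻¹ where J is a Jordan canonical form, so e^{tA} = P · e^{tJ} · P⁻¹, and e^{tJ} can be computed block-by-block.

A has Jordan form
J =
  [-2,  1]
  [ 0, -2]
(up to reordering of blocks).

Per-block formulas:
  For a 2×2 Jordan block J_2(-2): exp(t · J_2(-2)) = e^(-2t)·(I + t·N), where N is the 2×2 nilpotent shift.

After assembling e^{tJ} and conjugating by P, we get:

e^{tA} =
  [-2*t*exp(-2*t) + exp(-2*t), t*exp(-2*t)]
  [-4*t*exp(-2*t), 2*t*exp(-2*t) + exp(-2*t)]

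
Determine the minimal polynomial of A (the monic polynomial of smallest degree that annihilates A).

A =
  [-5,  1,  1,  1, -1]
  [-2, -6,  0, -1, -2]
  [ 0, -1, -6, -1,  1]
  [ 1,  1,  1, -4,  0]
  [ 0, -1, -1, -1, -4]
x^3 + 15*x^2 + 75*x + 125

The characteristic polynomial is χ_A(x) = (x + 5)^5, so the eigenvalues are known. The minimal polynomial is
  m_A(x) = Π_λ (x − λ)^{k_λ}
where k_λ is the size of the *largest* Jordan block for λ (equivalently, the smallest k with (A − λI)^k v = 0 for every generalised eigenvector v of λ).

  λ = -5: largest Jordan block has size 3, contributing (x + 5)^3

So m_A(x) = (x + 5)^3 = x^3 + 15*x^2 + 75*x + 125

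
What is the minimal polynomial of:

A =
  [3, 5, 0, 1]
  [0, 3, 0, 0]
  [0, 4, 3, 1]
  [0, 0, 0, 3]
x^2 - 6*x + 9

The characteristic polynomial is χ_A(x) = (x - 3)^4, so the eigenvalues are known. The minimal polynomial is
  m_A(x) = Π_λ (x − λ)^{k_λ}
where k_λ is the size of the *largest* Jordan block for λ (equivalently, the smallest k with (A − λI)^k v = 0 for every generalised eigenvector v of λ).

  λ = 3: largest Jordan block has size 2, contributing (x − 3)^2

So m_A(x) = (x - 3)^2 = x^2 - 6*x + 9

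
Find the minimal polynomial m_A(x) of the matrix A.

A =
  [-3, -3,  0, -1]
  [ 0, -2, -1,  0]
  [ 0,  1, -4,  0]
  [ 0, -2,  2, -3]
x^3 + 9*x^2 + 27*x + 27

The characteristic polynomial is χ_A(x) = (x + 3)^4, so the eigenvalues are known. The minimal polynomial is
  m_A(x) = Π_λ (x − λ)^{k_λ}
where k_λ is the size of the *largest* Jordan block for λ (equivalently, the smallest k with (A − λI)^k v = 0 for every generalised eigenvector v of λ).

  λ = -3: largest Jordan block has size 3, contributing (x + 3)^3

So m_A(x) = (x + 3)^3 = x^3 + 9*x^2 + 27*x + 27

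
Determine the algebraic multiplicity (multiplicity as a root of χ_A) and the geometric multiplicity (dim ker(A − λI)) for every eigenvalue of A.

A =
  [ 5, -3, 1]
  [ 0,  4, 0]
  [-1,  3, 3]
λ = 4: alg = 3, geom = 2

Step 1 — factor the characteristic polynomial to read off the algebraic multiplicities:
  χ_A(x) = (x - 4)^3

Step 2 — compute geometric multiplicities via the rank-nullity identity g(λ) = n − rank(A − λI):
  rank(A − (4)·I) = 1, so dim ker(A − (4)·I) = n − 1 = 2

Summary:
  λ = 4: algebraic multiplicity = 3, geometric multiplicity = 2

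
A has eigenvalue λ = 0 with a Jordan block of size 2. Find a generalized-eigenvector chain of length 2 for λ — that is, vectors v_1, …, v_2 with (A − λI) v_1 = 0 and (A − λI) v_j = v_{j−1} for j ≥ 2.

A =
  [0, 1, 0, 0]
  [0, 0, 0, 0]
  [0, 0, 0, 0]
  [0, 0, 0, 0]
A Jordan chain for λ = 0 of length 2:
v_1 = (1, 0, 0, 0)ᵀ
v_2 = (0, 1, 0, 0)ᵀ

Let N = A − (0)·I. We want v_2 with N^2 v_2 = 0 but N^1 v_2 ≠ 0; then v_{j-1} := N · v_j for j = 2, …, 2.

Pick v_2 = (0, 1, 0, 0)ᵀ.
Then v_1 = N · v_2 = (1, 0, 0, 0)ᵀ.

Sanity check: (A − (0)·I) v_1 = (0, 0, 0, 0)ᵀ = 0. ✓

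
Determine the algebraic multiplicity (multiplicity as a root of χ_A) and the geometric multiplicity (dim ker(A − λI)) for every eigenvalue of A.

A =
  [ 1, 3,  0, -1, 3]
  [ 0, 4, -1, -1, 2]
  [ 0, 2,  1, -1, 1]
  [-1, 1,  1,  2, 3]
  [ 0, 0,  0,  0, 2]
λ = 2: alg = 5, geom = 2

Step 1 — factor the characteristic polynomial to read off the algebraic multiplicities:
  χ_A(x) = (x - 2)^5

Step 2 — compute geometric multiplicities via the rank-nullity identity g(λ) = n − rank(A − λI):
  rank(A − (2)·I) = 3, so dim ker(A − (2)·I) = n − 3 = 2

Summary:
  λ = 2: algebraic multiplicity = 5, geometric multiplicity = 2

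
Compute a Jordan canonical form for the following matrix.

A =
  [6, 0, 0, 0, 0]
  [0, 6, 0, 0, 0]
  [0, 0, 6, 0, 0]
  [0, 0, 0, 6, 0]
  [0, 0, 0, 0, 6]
J_1(6) ⊕ J_1(6) ⊕ J_1(6) ⊕ J_1(6) ⊕ J_1(6)

The characteristic polynomial is
  det(x·I − A) = x^5 - 30*x^4 + 360*x^3 - 2160*x^2 + 6480*x - 7776 = (x - 6)^5

Eigenvalues and multiplicities (the geometric multiplicity of λ is n − rank(A − λI), which equals the number of Jordan blocks for λ):
  λ = 6: algebraic multiplicity = 5, geometric multiplicity = 5

Determining the block sizes for each eigenvalue:
  λ = 6: gm = am = 5, so every block has size 1 → block sizes [1, 1, 1, 1, 1]

Assembling the blocks gives a Jordan form
J =
  [6, 0, 0, 0, 0]
  [0, 6, 0, 0, 0]
  [0, 0, 6, 0, 0]
  [0, 0, 0, 6, 0]
  [0, 0, 0, 0, 6]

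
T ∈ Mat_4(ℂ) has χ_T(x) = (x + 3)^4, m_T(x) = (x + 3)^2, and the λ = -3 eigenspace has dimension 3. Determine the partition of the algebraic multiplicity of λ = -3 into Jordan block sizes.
Block sizes for λ = -3: [2, 1, 1]

Step 1 — from the characteristic polynomial, algebraic multiplicity of λ = -3 is 4. From dim ker(T − (-3)·I) = 3, there are exactly 3 Jordan blocks for λ = -3.
Step 2 — from the minimal polynomial, the factor (x + 3)^2 tells us the largest block for λ = -3 has size 2.
Step 3 — with total size 4, 3 blocks, and largest block 2, the block sizes (in nonincreasing order) are [2, 1, 1].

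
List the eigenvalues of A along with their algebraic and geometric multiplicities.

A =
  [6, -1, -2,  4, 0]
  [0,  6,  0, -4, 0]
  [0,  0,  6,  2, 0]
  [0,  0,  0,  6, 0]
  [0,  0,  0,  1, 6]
λ = 6: alg = 5, geom = 3

Step 1 — factor the characteristic polynomial to read off the algebraic multiplicities:
  χ_A(x) = (x - 6)^5

Step 2 — compute geometric multiplicities via the rank-nullity identity g(λ) = n − rank(A − λI):
  rank(A − (6)·I) = 2, so dim ker(A − (6)·I) = n − 2 = 3

Summary:
  λ = 6: algebraic multiplicity = 5, geometric multiplicity = 3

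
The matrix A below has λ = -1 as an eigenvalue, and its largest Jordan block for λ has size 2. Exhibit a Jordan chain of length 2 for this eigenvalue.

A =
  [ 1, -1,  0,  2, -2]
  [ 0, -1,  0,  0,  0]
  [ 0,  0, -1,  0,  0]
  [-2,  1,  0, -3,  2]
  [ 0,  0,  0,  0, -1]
A Jordan chain for λ = -1 of length 2:
v_1 = (2, 0, 0, -2, 0)ᵀ
v_2 = (1, 0, 0, 0, 0)ᵀ

Let N = A − (-1)·I. We want v_2 with N^2 v_2 = 0 but N^1 v_2 ≠ 0; then v_{j-1} := N · v_j for j = 2, …, 2.

Pick v_2 = (1, 0, 0, 0, 0)ᵀ.
Then v_1 = N · v_2 = (2, 0, 0, -2, 0)ᵀ.

Sanity check: (A − (-1)·I) v_1 = (0, 0, 0, 0, 0)ᵀ = 0. ✓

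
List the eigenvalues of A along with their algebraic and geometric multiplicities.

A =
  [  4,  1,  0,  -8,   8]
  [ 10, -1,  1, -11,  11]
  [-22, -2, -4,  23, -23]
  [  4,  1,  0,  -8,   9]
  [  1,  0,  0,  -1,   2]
λ = -3: alg = 3, geom = 1; λ = 1: alg = 2, geom = 1

Step 1 — factor the characteristic polynomial to read off the algebraic multiplicities:
  χ_A(x) = (x - 1)^2*(x + 3)^3

Step 2 — compute geometric multiplicities via the rank-nullity identity g(λ) = n − rank(A − λI):
  rank(A − (-3)·I) = 4, so dim ker(A − (-3)·I) = n − 4 = 1
  rank(A − (1)·I) = 4, so dim ker(A − (1)·I) = n − 4 = 1

Summary:
  λ = -3: algebraic multiplicity = 3, geometric multiplicity = 1
  λ = 1: algebraic multiplicity = 2, geometric multiplicity = 1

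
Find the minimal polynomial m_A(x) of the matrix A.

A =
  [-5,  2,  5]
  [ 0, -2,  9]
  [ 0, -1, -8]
x^3 + 15*x^2 + 75*x + 125

The characteristic polynomial is χ_A(x) = (x + 5)^3, so the eigenvalues are known. The minimal polynomial is
  m_A(x) = Π_λ (x − λ)^{k_λ}
where k_λ is the size of the *largest* Jordan block for λ (equivalently, the smallest k with (A − λI)^k v = 0 for every generalised eigenvector v of λ).

  λ = -5: largest Jordan block has size 3, contributing (x + 5)^3

So m_A(x) = (x + 5)^3 = x^3 + 15*x^2 + 75*x + 125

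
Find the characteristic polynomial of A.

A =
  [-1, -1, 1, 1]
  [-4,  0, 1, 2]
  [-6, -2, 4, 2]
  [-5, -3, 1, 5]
x^4 - 8*x^3 + 24*x^2 - 32*x + 16

Expanding det(x·I − A) (e.g. by cofactor expansion or by noting that A is similar to its Jordan form J, which has the same characteristic polynomial as A) gives
  χ_A(x) = x^4 - 8*x^3 + 24*x^2 - 32*x + 16
which factors as (x - 2)^4. The eigenvalues (with algebraic multiplicities) are λ = 2 with multiplicity 4.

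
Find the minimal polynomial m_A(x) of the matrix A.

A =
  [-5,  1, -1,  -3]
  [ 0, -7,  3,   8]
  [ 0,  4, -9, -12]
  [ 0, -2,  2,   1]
x^3 + 15*x^2 + 75*x + 125

The characteristic polynomial is χ_A(x) = (x + 5)^4, so the eigenvalues are known. The minimal polynomial is
  m_A(x) = Π_λ (x − λ)^{k_λ}
where k_λ is the size of the *largest* Jordan block for λ (equivalently, the smallest k with (A − λI)^k v = 0 for every generalised eigenvector v of λ).

  λ = -5: largest Jordan block has size 3, contributing (x + 5)^3

So m_A(x) = (x + 5)^3 = x^3 + 15*x^2 + 75*x + 125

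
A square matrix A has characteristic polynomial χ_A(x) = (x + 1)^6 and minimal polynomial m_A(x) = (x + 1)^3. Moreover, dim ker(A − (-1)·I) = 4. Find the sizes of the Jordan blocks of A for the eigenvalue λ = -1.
Block sizes for λ = -1: [3, 1, 1, 1]

Step 1 — from the characteristic polynomial, algebraic multiplicity of λ = -1 is 6. From dim ker(A − (-1)·I) = 4, there are exactly 4 Jordan blocks for λ = -1.
Step 2 — from the minimal polynomial, the factor (x + 1)^3 tells us the largest block for λ = -1 has size 3.
Step 3 — with total size 6, 4 blocks, and largest block 3, the block sizes (in nonincreasing order) are [3, 1, 1, 1].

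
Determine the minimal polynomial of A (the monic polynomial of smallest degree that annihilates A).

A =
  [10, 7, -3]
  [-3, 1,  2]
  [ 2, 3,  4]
x^3 - 15*x^2 + 75*x - 125

The characteristic polynomial is χ_A(x) = (x - 5)^3, so the eigenvalues are known. The minimal polynomial is
  m_A(x) = Π_λ (x − λ)^{k_λ}
where k_λ is the size of the *largest* Jordan block for λ (equivalently, the smallest k with (A − λI)^k v = 0 for every generalised eigenvector v of λ).

  λ = 5: largest Jordan block has size 3, contributing (x − 5)^3

So m_A(x) = (x - 5)^3 = x^3 - 15*x^2 + 75*x - 125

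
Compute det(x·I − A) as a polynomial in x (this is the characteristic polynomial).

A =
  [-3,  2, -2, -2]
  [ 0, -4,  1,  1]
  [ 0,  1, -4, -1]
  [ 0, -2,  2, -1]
x^4 + 12*x^3 + 54*x^2 + 108*x + 81

Expanding det(x·I − A) (e.g. by cofactor expansion or by noting that A is similar to its Jordan form J, which has the same characteristic polynomial as A) gives
  χ_A(x) = x^4 + 12*x^3 + 54*x^2 + 108*x + 81
which factors as (x + 3)^4. The eigenvalues (with algebraic multiplicities) are λ = -3 with multiplicity 4.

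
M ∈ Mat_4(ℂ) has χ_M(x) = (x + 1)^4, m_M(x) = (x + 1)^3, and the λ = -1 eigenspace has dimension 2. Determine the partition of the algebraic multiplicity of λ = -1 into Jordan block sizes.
Block sizes for λ = -1: [3, 1]

Step 1 — from the characteristic polynomial, algebraic multiplicity of λ = -1 is 4. From dim ker(M − (-1)·I) = 2, there are exactly 2 Jordan blocks for λ = -1.
Step 2 — from the minimal polynomial, the factor (x + 1)^3 tells us the largest block for λ = -1 has size 3.
Step 3 — with total size 4, 2 blocks, and largest block 3, the block sizes (in nonincreasing order) are [3, 1].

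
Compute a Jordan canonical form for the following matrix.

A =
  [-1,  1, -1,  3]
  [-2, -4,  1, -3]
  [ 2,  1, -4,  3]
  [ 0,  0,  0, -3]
J_2(-3) ⊕ J_1(-3) ⊕ J_1(-3)

The characteristic polynomial is
  det(x·I − A) = x^4 + 12*x^3 + 54*x^2 + 108*x + 81 = (x + 3)^4

Eigenvalues and multiplicities (the geometric multiplicity of λ is n − rank(A − λI), which equals the number of Jordan blocks for λ):
  λ = -3: algebraic multiplicity = 4, geometric multiplicity = 3

Determining the block sizes for each eigenvalue:
  λ = -3: 3 blocks summing to 4 forces exactly one block of size 2 and the rest size 1 → block sizes [2, 1, 1]

Assembling the blocks gives a Jordan form
J =
  [-3,  1,  0,  0]
  [ 0, -3,  0,  0]
  [ 0,  0, -3,  0]
  [ 0,  0,  0, -3]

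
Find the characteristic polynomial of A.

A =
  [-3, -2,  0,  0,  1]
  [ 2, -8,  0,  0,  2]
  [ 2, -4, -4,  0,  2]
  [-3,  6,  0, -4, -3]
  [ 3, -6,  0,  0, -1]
x^5 + 20*x^4 + 160*x^3 + 640*x^2 + 1280*x + 1024

Expanding det(x·I − A) (e.g. by cofactor expansion or by noting that A is similar to its Jordan form J, which has the same characteristic polynomial as A) gives
  χ_A(x) = x^5 + 20*x^4 + 160*x^3 + 640*x^2 + 1280*x + 1024
which factors as (x + 4)^5. The eigenvalues (with algebraic multiplicities) are λ = -4 with multiplicity 5.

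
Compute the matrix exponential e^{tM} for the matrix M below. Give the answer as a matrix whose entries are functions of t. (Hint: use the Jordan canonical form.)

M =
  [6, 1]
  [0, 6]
e^{tM} =
  [exp(6*t), t*exp(6*t)]
  [0, exp(6*t)]

Strategy: write M = P · J · P⁻¹ where J is a Jordan canonical form, so e^{tM} = P · e^{tJ} · P⁻¹, and e^{tJ} can be computed block-by-block.

M has Jordan form
J =
  [6, 1]
  [0, 6]
(up to reordering of blocks).

Per-block formulas:
  For a 2×2 Jordan block J_2(6): exp(t · J_2(6)) = e^(6t)·(I + t·N), where N is the 2×2 nilpotent shift.

After assembling e^{tJ} and conjugating by P, we get:

e^{tM} =
  [exp(6*t), t*exp(6*t)]
  [0, exp(6*t)]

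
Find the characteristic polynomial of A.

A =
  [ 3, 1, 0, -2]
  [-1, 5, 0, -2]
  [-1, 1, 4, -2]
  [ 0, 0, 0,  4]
x^4 - 16*x^3 + 96*x^2 - 256*x + 256

Expanding det(x·I − A) (e.g. by cofactor expansion or by noting that A is similar to its Jordan form J, which has the same characteristic polynomial as A) gives
  χ_A(x) = x^4 - 16*x^3 + 96*x^2 - 256*x + 256
which factors as (x - 4)^4. The eigenvalues (with algebraic multiplicities) are λ = 4 with multiplicity 4.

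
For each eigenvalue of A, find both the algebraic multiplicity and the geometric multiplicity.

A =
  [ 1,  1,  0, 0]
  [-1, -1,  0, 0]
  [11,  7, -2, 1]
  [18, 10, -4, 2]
λ = 0: alg = 4, geom = 2

Step 1 — factor the characteristic polynomial to read off the algebraic multiplicities:
  χ_A(x) = x^4

Step 2 — compute geometric multiplicities via the rank-nullity identity g(λ) = n − rank(A − λI):
  rank(A − (0)·I) = 2, so dim ker(A − (0)·I) = n − 2 = 2

Summary:
  λ = 0: algebraic multiplicity = 4, geometric multiplicity = 2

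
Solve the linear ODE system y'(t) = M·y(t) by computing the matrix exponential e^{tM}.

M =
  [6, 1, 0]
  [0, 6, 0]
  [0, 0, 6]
e^{tM} =
  [exp(6*t), t*exp(6*t), 0]
  [0, exp(6*t), 0]
  [0, 0, exp(6*t)]

Strategy: write M = P · J · P⁻¹ where J is a Jordan canonical form, so e^{tM} = P · e^{tJ} · P⁻¹, and e^{tJ} can be computed block-by-block.

M has Jordan form
J =
  [6, 1, 0]
  [0, 6, 0]
  [0, 0, 6]
(up to reordering of blocks).

Per-block formulas:
  For a 1×1 block at λ = 6: exp(t · [6]) = [e^(6t)].
  For a 2×2 Jordan block J_2(6): exp(t · J_2(6)) = e^(6t)·(I + t·N), where N is the 2×2 nilpotent shift.

After assembling e^{tJ} and conjugating by P, we get:

e^{tM} =
  [exp(6*t), t*exp(6*t), 0]
  [0, exp(6*t), 0]
  [0, 0, exp(6*t)]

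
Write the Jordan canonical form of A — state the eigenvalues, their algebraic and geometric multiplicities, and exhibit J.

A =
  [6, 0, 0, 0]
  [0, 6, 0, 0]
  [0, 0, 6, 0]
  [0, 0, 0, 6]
J_1(6) ⊕ J_1(6) ⊕ J_1(6) ⊕ J_1(6)

The characteristic polynomial is
  det(x·I − A) = x^4 - 24*x^3 + 216*x^2 - 864*x + 1296 = (x - 6)^4

Eigenvalues and multiplicities (the geometric multiplicity of λ is n − rank(A − λI), which equals the number of Jordan blocks for λ):
  λ = 6: algebraic multiplicity = 4, geometric multiplicity = 4

Determining the block sizes for each eigenvalue:
  λ = 6: gm = am = 4, so every block has size 1 → block sizes [1, 1, 1, 1]

Assembling the blocks gives a Jordan form
J =
  [6, 0, 0, 0]
  [0, 6, 0, 0]
  [0, 0, 6, 0]
  [0, 0, 0, 6]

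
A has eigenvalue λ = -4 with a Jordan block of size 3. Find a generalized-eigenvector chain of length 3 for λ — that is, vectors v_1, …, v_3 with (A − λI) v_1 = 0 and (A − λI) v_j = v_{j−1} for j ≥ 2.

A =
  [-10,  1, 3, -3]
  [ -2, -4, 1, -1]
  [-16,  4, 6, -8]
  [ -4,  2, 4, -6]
A Jordan chain for λ = -4 of length 3:
v_1 = (-2, 0, 0, 4)ᵀ
v_2 = (-1, -2, 4, 6)ᵀ
v_3 = (1, 5, 0, 0)ᵀ

Let N = A − (-4)·I. We want v_3 with N^3 v_3 = 0 but N^2 v_3 ≠ 0; then v_{j-1} := N · v_j for j = 3, …, 2.

Pick v_3 = (1, 5, 0, 0)ᵀ.
Then v_2 = N · v_3 = (-1, -2, 4, 6)ᵀ.
Then v_1 = N · v_2 = (-2, 0, 0, 4)ᵀ.

Sanity check: (A − (-4)·I) v_1 = (0, 0, 0, 0)ᵀ = 0. ✓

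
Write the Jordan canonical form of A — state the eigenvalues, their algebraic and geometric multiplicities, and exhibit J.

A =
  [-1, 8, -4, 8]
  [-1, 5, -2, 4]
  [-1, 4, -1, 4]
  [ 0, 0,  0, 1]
J_2(1) ⊕ J_1(1) ⊕ J_1(1)

The characteristic polynomial is
  det(x·I − A) = x^4 - 4*x^3 + 6*x^2 - 4*x + 1 = (x - 1)^4

Eigenvalues and multiplicities (the geometric multiplicity of λ is n − rank(A − λI), which equals the number of Jordan blocks for λ):
  λ = 1: algebraic multiplicity = 4, geometric multiplicity = 3

Determining the block sizes for each eigenvalue:
  λ = 1: 3 blocks summing to 4 forces exactly one block of size 2 and the rest size 1 → block sizes [2, 1, 1]

Assembling the blocks gives a Jordan form
J =
  [1, 1, 0, 0]
  [0, 1, 0, 0]
  [0, 0, 1, 0]
  [0, 0, 0, 1]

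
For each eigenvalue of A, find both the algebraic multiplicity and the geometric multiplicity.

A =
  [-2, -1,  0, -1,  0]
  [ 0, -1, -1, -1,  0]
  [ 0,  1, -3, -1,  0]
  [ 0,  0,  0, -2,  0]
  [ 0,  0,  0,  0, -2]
λ = -2: alg = 5, geom = 3

Step 1 — factor the characteristic polynomial to read off the algebraic multiplicities:
  χ_A(x) = (x + 2)^5

Step 2 — compute geometric multiplicities via the rank-nullity identity g(λ) = n − rank(A − λI):
  rank(A − (-2)·I) = 2, so dim ker(A − (-2)·I) = n − 2 = 3

Summary:
  λ = -2: algebraic multiplicity = 5, geometric multiplicity = 3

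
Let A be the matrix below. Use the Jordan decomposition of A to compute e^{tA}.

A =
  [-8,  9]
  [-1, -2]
e^{tA} =
  [-3*t*exp(-5*t) + exp(-5*t), 9*t*exp(-5*t)]
  [-t*exp(-5*t), 3*t*exp(-5*t) + exp(-5*t)]

Strategy: write A = P · J · P⁻¹ where J is a Jordan canonical form, so e^{tA} = P · e^{tJ} · P⁻¹, and e^{tJ} can be computed block-by-block.

A has Jordan form
J =
  [-5,  1]
  [ 0, -5]
(up to reordering of blocks).

Per-block formulas:
  For a 2×2 Jordan block J_2(-5): exp(t · J_2(-5)) = e^(-5t)·(I + t·N), where N is the 2×2 nilpotent shift.

After assembling e^{tJ} and conjugating by P, we get:

e^{tA} =
  [-3*t*exp(-5*t) + exp(-5*t), 9*t*exp(-5*t)]
  [-t*exp(-5*t), 3*t*exp(-5*t) + exp(-5*t)]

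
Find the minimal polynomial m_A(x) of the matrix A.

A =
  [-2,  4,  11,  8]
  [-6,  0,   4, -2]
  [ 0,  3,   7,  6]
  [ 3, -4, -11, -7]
x^3 + 3*x^2 - 4

The characteristic polynomial is χ_A(x) = (x - 1)^2*(x + 2)^2, so the eigenvalues are known. The minimal polynomial is
  m_A(x) = Π_λ (x − λ)^{k_λ}
where k_λ is the size of the *largest* Jordan block for λ (equivalently, the smallest k with (A − λI)^k v = 0 for every generalised eigenvector v of λ).

  λ = -2: largest Jordan block has size 2, contributing (x + 2)^2
  λ = 1: largest Jordan block has size 1, contributing (x − 1)

So m_A(x) = (x - 1)*(x + 2)^2 = x^3 + 3*x^2 - 4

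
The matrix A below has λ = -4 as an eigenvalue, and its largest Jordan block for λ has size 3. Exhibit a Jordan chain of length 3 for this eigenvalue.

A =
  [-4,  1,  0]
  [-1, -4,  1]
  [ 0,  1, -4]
A Jordan chain for λ = -4 of length 3:
v_1 = (-1, 0, -1)ᵀ
v_2 = (0, -1, 0)ᵀ
v_3 = (1, 0, 0)ᵀ

Let N = A − (-4)·I. We want v_3 with N^3 v_3 = 0 but N^2 v_3 ≠ 0; then v_{j-1} := N · v_j for j = 3, …, 2.

Pick v_3 = (1, 0, 0)ᵀ.
Then v_2 = N · v_3 = (0, -1, 0)ᵀ.
Then v_1 = N · v_2 = (-1, 0, -1)ᵀ.

Sanity check: (A − (-4)·I) v_1 = (0, 0, 0)ᵀ = 0. ✓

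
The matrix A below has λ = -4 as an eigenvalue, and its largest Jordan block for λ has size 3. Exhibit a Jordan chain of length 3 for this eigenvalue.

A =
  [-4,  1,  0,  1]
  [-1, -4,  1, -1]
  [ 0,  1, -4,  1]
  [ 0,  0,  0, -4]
A Jordan chain for λ = -4 of length 3:
v_1 = (-1, 0, -1, 0)ᵀ
v_2 = (0, -1, 0, 0)ᵀ
v_3 = (1, 0, 0, 0)ᵀ

Let N = A − (-4)·I. We want v_3 with N^3 v_3 = 0 but N^2 v_3 ≠ 0; then v_{j-1} := N · v_j for j = 3, …, 2.

Pick v_3 = (1, 0, 0, 0)ᵀ.
Then v_2 = N · v_3 = (0, -1, 0, 0)ᵀ.
Then v_1 = N · v_2 = (-1, 0, -1, 0)ᵀ.

Sanity check: (A − (-4)·I) v_1 = (0, 0, 0, 0)ᵀ = 0. ✓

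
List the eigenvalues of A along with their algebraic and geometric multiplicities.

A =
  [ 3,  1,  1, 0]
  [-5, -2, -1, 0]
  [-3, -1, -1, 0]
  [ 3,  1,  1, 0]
λ = 0: alg = 4, geom = 2

Step 1 — factor the characteristic polynomial to read off the algebraic multiplicities:
  χ_A(x) = x^4

Step 2 — compute geometric multiplicities via the rank-nullity identity g(λ) = n − rank(A − λI):
  rank(A − (0)·I) = 2, so dim ker(A − (0)·I) = n − 2 = 2

Summary:
  λ = 0: algebraic multiplicity = 4, geometric multiplicity = 2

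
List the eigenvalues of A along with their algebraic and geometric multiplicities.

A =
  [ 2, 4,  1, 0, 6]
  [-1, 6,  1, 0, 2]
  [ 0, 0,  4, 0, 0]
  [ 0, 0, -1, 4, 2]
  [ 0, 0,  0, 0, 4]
λ = 4: alg = 5, geom = 3

Step 1 — factor the characteristic polynomial to read off the algebraic multiplicities:
  χ_A(x) = (x - 4)^5

Step 2 — compute geometric multiplicities via the rank-nullity identity g(λ) = n − rank(A − λI):
  rank(A − (4)·I) = 2, so dim ker(A − (4)·I) = n − 2 = 3

Summary:
  λ = 4: algebraic multiplicity = 5, geometric multiplicity = 3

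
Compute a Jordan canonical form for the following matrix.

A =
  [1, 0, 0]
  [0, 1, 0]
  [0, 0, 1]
J_1(1) ⊕ J_1(1) ⊕ J_1(1)

The characteristic polynomial is
  det(x·I − A) = x^3 - 3*x^2 + 3*x - 1 = (x - 1)^3

Eigenvalues and multiplicities (the geometric multiplicity of λ is n − rank(A − λI), which equals the number of Jordan blocks for λ):
  λ = 1: algebraic multiplicity = 3, geometric multiplicity = 3

Determining the block sizes for each eigenvalue:
  λ = 1: gm = am = 3, so every block has size 1 → block sizes [1, 1, 1]

Assembling the blocks gives a Jordan form
J =
  [1, 0, 0]
  [0, 1, 0]
  [0, 0, 1]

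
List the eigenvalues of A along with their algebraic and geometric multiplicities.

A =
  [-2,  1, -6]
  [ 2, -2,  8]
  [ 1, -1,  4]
λ = 0: alg = 3, geom = 1

Step 1 — factor the characteristic polynomial to read off the algebraic multiplicities:
  χ_A(x) = x^3

Step 2 — compute geometric multiplicities via the rank-nullity identity g(λ) = n − rank(A − λI):
  rank(A − (0)·I) = 2, so dim ker(A − (0)·I) = n − 2 = 1

Summary:
  λ = 0: algebraic multiplicity = 3, geometric multiplicity = 1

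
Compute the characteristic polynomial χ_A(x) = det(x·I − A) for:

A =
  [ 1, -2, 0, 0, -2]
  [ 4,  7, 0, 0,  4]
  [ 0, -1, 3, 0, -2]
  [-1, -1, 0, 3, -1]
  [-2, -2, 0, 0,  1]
x^5 - 15*x^4 + 90*x^3 - 270*x^2 + 405*x - 243

Expanding det(x·I − A) (e.g. by cofactor expansion or by noting that A is similar to its Jordan form J, which has the same characteristic polynomial as A) gives
  χ_A(x) = x^5 - 15*x^4 + 90*x^3 - 270*x^2 + 405*x - 243
which factors as (x - 3)^5. The eigenvalues (with algebraic multiplicities) are λ = 3 with multiplicity 5.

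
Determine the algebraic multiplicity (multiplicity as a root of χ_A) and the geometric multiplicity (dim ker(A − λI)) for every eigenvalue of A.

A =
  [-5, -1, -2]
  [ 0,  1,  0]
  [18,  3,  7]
λ = 1: alg = 3, geom = 2

Step 1 — factor the characteristic polynomial to read off the algebraic multiplicities:
  χ_A(x) = (x - 1)^3

Step 2 — compute geometric multiplicities via the rank-nullity identity g(λ) = n − rank(A − λI):
  rank(A − (1)·I) = 1, so dim ker(A − (1)·I) = n − 1 = 2

Summary:
  λ = 1: algebraic multiplicity = 3, geometric multiplicity = 2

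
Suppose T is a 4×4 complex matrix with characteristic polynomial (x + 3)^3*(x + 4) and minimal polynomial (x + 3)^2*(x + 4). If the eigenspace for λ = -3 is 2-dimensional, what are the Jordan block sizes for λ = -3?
Block sizes for λ = -3: [2, 1]

Step 1 — from the characteristic polynomial, algebraic multiplicity of λ = -3 is 3. From dim ker(T − (-3)·I) = 2, there are exactly 2 Jordan blocks for λ = -3.
Step 2 — from the minimal polynomial, the factor (x + 3)^2 tells us the largest block for λ = -3 has size 2.
Step 3 — with total size 3, 2 blocks, and largest block 2, the block sizes (in nonincreasing order) are [2, 1].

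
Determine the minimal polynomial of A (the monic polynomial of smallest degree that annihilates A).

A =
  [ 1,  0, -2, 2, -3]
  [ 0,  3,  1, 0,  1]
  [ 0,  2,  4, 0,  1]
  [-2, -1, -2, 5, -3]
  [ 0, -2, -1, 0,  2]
x^3 - 9*x^2 + 27*x - 27

The characteristic polynomial is χ_A(x) = (x - 3)^5, so the eigenvalues are known. The minimal polynomial is
  m_A(x) = Π_λ (x − λ)^{k_λ}
where k_λ is the size of the *largest* Jordan block for λ (equivalently, the smallest k with (A − λI)^k v = 0 for every generalised eigenvector v of λ).

  λ = 3: largest Jordan block has size 3, contributing (x − 3)^3

So m_A(x) = (x - 3)^3 = x^3 - 9*x^2 + 27*x - 27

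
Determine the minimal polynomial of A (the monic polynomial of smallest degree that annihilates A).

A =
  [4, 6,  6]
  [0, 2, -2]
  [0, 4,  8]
x^2 - 10*x + 24

The characteristic polynomial is χ_A(x) = (x - 6)*(x - 4)^2, so the eigenvalues are known. The minimal polynomial is
  m_A(x) = Π_λ (x − λ)^{k_λ}
where k_λ is the size of the *largest* Jordan block for λ (equivalently, the smallest k with (A − λI)^k v = 0 for every generalised eigenvector v of λ).

  λ = 4: largest Jordan block has size 1, contributing (x − 4)
  λ = 6: largest Jordan block has size 1, contributing (x − 6)

So m_A(x) = (x - 6)*(x - 4) = x^2 - 10*x + 24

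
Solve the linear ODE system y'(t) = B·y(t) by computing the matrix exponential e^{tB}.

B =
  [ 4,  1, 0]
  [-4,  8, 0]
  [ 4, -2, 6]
e^{tB} =
  [-2*t*exp(6*t) + exp(6*t), t*exp(6*t), 0]
  [-4*t*exp(6*t), 2*t*exp(6*t) + exp(6*t), 0]
  [4*t*exp(6*t), -2*t*exp(6*t), exp(6*t)]

Strategy: write B = P · J · P⁻¹ where J is a Jordan canonical form, so e^{tB} = P · e^{tJ} · P⁻¹, and e^{tJ} can be computed block-by-block.

B has Jordan form
J =
  [6, 1, 0]
  [0, 6, 0]
  [0, 0, 6]
(up to reordering of blocks).

Per-block formulas:
  For a 2×2 Jordan block J_2(6): exp(t · J_2(6)) = e^(6t)·(I + t·N), where N is the 2×2 nilpotent shift.
  For a 1×1 block at λ = 6: exp(t · [6]) = [e^(6t)].

After assembling e^{tJ} and conjugating by P, we get:

e^{tB} =
  [-2*t*exp(6*t) + exp(6*t), t*exp(6*t), 0]
  [-4*t*exp(6*t), 2*t*exp(6*t) + exp(6*t), 0]
  [4*t*exp(6*t), -2*t*exp(6*t), exp(6*t)]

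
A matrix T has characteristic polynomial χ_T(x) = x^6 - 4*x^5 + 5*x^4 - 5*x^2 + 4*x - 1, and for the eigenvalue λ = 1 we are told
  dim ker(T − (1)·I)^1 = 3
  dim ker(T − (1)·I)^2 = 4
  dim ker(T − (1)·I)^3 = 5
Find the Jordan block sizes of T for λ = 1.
Block sizes for λ = 1: [3, 1, 1]

From the dimensions of kernels of powers, the number of Jordan blocks of size at least j is d_j − d_{j−1} where d_j = dim ker(N^j) (with d_0 = 0). Computing the differences gives [3, 1, 1].
The number of blocks of size exactly k is (#blocks of size ≥ k) − (#blocks of size ≥ k + 1), so the partition is: 2 block(s) of size 1, 1 block(s) of size 3.
In nonincreasing order the block sizes are [3, 1, 1].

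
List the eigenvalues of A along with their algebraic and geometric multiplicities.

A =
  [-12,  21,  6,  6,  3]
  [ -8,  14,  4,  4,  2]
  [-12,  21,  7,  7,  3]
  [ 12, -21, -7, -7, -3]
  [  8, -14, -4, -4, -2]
λ = 0: alg = 5, geom = 3

Step 1 — factor the characteristic polynomial to read off the algebraic multiplicities:
  χ_A(x) = x^5

Step 2 — compute geometric multiplicities via the rank-nullity identity g(λ) = n − rank(A − λI):
  rank(A − (0)·I) = 2, so dim ker(A − (0)·I) = n − 2 = 3

Summary:
  λ = 0: algebraic multiplicity = 5, geometric multiplicity = 3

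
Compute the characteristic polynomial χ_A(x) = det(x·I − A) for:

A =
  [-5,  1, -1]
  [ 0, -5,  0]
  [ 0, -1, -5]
x^3 + 15*x^2 + 75*x + 125

Expanding det(x·I − A) (e.g. by cofactor expansion or by noting that A is similar to its Jordan form J, which has the same characteristic polynomial as A) gives
  χ_A(x) = x^3 + 15*x^2 + 75*x + 125
which factors as (x + 5)^3. The eigenvalues (with algebraic multiplicities) are λ = -5 with multiplicity 3.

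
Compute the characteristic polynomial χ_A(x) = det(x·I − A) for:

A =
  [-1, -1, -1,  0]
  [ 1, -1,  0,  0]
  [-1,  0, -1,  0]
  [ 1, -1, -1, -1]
x^4 + 4*x^3 + 6*x^2 + 4*x + 1

Expanding det(x·I − A) (e.g. by cofactor expansion or by noting that A is similar to its Jordan form J, which has the same characteristic polynomial as A) gives
  χ_A(x) = x^4 + 4*x^3 + 6*x^2 + 4*x + 1
which factors as (x + 1)^4. The eigenvalues (with algebraic multiplicities) are λ = -1 with multiplicity 4.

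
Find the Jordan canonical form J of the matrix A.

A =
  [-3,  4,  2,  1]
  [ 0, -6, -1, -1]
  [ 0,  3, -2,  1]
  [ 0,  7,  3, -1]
J_3(-3) ⊕ J_1(-3)

The characteristic polynomial is
  det(x·I − A) = x^4 + 12*x^3 + 54*x^2 + 108*x + 81 = (x + 3)^4

Eigenvalues and multiplicities (the geometric multiplicity of λ is n − rank(A − λI), which equals the number of Jordan blocks for λ):
  λ = -3: algebraic multiplicity = 4, geometric multiplicity = 2

Determining the block sizes for each eigenvalue:
  λ = -3: with am = 4 and gm = 2, the partition is not yet determined (e.g. several partitions of 4 into 2 parts exist). Let N = A − (-3)·I. Computing rank(N^1) = 2, rank(N^2) = 1, rank(N^3) = 0; the number of blocks of size ≥ j is rank(N^{j−1}) − rank(N^j), giving [2, 1, 1]. So we have 1 block(s) of size 3, 1 block(s) of size 1 → block sizes [3, 1]

Assembling the blocks gives a Jordan form
J =
  [-3,  1,  0,  0]
  [ 0, -3,  1,  0]
  [ 0,  0, -3,  0]
  [ 0,  0,  0, -3]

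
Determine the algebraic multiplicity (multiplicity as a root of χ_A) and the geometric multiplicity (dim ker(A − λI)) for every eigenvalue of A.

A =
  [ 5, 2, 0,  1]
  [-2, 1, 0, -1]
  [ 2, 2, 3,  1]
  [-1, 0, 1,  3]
λ = 3: alg = 4, geom = 2

Step 1 — factor the characteristic polynomial to read off the algebraic multiplicities:
  χ_A(x) = (x - 3)^4

Step 2 — compute geometric multiplicities via the rank-nullity identity g(λ) = n − rank(A − λI):
  rank(A − (3)·I) = 2, so dim ker(A − (3)·I) = n − 2 = 2

Summary:
  λ = 3: algebraic multiplicity = 4, geometric multiplicity = 2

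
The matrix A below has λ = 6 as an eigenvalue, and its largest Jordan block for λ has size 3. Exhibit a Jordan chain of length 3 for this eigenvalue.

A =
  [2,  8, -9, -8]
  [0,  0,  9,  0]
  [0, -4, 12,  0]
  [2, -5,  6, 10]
A Jordan chain for λ = 6 of length 3:
v_1 = (-4, 0, 0, 2)ᵀ
v_2 = (8, -6, -4, -5)ᵀ
v_3 = (0, 1, 0, 0)ᵀ

Let N = A − (6)·I. We want v_3 with N^3 v_3 = 0 but N^2 v_3 ≠ 0; then v_{j-1} := N · v_j for j = 3, …, 2.

Pick v_3 = (0, 1, 0, 0)ᵀ.
Then v_2 = N · v_3 = (8, -6, -4, -5)ᵀ.
Then v_1 = N · v_2 = (-4, 0, 0, 2)ᵀ.

Sanity check: (A − (6)·I) v_1 = (0, 0, 0, 0)ᵀ = 0. ✓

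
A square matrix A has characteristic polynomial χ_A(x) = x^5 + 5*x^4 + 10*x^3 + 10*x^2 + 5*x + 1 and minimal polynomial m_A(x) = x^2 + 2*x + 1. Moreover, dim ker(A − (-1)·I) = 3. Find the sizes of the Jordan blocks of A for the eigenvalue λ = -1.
Block sizes for λ = -1: [2, 2, 1]

Step 1 — from the characteristic polynomial, algebraic multiplicity of λ = -1 is 5. From dim ker(A − (-1)·I) = 3, there are exactly 3 Jordan blocks for λ = -1.
Step 2 — from the minimal polynomial, the factor (x + 1)^2 tells us the largest block for λ = -1 has size 2.
Step 3 — with total size 5, 3 blocks, and largest block 2, the block sizes (in nonincreasing order) are [2, 2, 1].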